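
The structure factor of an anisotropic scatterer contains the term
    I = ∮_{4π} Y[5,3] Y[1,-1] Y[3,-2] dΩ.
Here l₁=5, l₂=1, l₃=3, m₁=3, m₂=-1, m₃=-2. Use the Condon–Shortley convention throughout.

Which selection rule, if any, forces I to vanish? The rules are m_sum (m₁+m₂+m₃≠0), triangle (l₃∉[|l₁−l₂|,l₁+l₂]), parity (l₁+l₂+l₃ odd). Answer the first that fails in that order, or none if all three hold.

azimuthal sum: 3 − 1 − 2 = 0  ✓
l₃ must lie in [4,6]; have l₃=3  ✗
L = 5 + 1 + 3 = 9 (odd)

triangle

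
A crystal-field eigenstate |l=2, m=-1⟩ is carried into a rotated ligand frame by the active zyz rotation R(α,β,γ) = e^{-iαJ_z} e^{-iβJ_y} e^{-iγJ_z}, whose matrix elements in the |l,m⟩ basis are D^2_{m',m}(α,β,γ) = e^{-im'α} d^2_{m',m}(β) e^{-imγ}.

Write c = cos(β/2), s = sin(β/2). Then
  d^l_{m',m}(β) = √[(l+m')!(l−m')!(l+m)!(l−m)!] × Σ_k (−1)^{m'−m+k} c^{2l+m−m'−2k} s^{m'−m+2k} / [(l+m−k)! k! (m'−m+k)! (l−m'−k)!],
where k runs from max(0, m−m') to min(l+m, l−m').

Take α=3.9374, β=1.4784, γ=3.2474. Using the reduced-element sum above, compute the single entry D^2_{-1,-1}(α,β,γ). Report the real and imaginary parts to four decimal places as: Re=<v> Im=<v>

Split into d^2_{-1,-1}(β=1.4784) × two z-phases.
c=cos(1.478400/2)=0.739008, s=sin(1.478400/2)=0.673697; N=√[1·6·1·6]=6.000000
Admissible k: 0..1 (factorial args all ≥0)
  k=0: (−1)^0·6.0000/(6)·0.7390^4·0.6737^0 = +0.298261
  k=1: (−1)^1·6.0000/(2)·0.7390^2·0.6737^2 = -0.743615
d^2_{-1,-1}(1.4784) = +0.298261 -0.743615 = -0.445355
Phases: e^{-i·(-1)·3.9374}=-0.699708-0.714429i, e^{-i·(-1)·3.2474}=-0.994408-0.105610i ⇒ D=-0.276273-0.349305i

Re=-0.2763 Im=-0.3493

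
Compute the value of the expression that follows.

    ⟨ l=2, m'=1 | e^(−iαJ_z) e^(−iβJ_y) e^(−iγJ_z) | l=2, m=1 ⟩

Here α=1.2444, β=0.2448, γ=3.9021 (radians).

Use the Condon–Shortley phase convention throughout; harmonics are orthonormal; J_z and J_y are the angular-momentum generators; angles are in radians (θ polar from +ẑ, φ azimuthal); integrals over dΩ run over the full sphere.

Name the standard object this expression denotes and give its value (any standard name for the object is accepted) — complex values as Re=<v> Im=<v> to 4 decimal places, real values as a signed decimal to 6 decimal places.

Wigner D-matrix element, Re=0.3896 Im=0.8404

This is a Wigner D-matrix element — the rotation-matrix element ⟨l m'| R(α,β,γ) |l m⟩ in the angular-momentum basis.
First d^2_{1,1}(β=0.2448), then the phase factors e^{-i(1)α} and e^{-i(1)γ}:
With c≡cos(β/2)=0.992518 and s≡sin(β/2)=0.122095, N=[6·1·6·1]^{1/2}=6.000000
The bounds max(0,m−m')=0 and min(l+m,l−m')=1 give 2 terms
  k=0: (−1)^0·6.0000/(6)·0.9925^4·0.1221^0 = +0.970408
  k=1: (−1)^1·6.0000/(2)·0.9925^2·0.1221^2 = -0.044055
d^2_{1,1}(0.2448) = +0.970408 -0.044055 = +0.926353
Phases: e^{-i·(1)·1.2444}=+0.320632-0.947204i, e^{-i·(1)·3.9021}=-0.724486+0.689289i ⇒ D=+0.389628+0.840429i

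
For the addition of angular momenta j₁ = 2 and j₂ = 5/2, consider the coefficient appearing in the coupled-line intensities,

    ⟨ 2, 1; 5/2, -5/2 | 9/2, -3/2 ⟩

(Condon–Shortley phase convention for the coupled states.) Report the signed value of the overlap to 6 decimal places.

+0.218218

j₁+j₂−J=0  J+j₁−j₂=4  J−j₁+j₂=5  j₁+j₂+J+1=10
(j₁±m₁, j₂±m₂, J±M) = (3,1,0,5,3,6)
P² = 172800/7
sum k=0..0:
  [0] +1/720 = 1/720
S = 1/720
C² = P²·S² = 1/21 ; C = +0.218218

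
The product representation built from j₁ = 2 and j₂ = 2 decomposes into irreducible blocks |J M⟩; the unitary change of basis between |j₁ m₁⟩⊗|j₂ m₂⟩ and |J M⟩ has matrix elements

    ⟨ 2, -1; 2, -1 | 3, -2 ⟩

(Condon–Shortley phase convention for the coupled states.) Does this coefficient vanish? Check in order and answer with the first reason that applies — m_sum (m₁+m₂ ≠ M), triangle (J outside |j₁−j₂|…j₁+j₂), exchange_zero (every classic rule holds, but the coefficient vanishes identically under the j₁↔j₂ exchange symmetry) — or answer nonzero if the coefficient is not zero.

exchange_zero

m-sum: m₁+m₂ = -1+(-1) = -2, M = -2  ✓
triangle: |j₁−j₂| = 0 ≤ J = 3 ≤ j₁+j₂ = 4  ✓
exchange: j₁=j₂ and m₁=m₂, and (−1)^(j₁+j₂−J) = (−1)^1 = −1 forces ⟨j₁m₁;j₂m₂|JM⟩ = −⟨j₂m₂;j₁m₁|JM⟩ = −⟨j₁m₁;j₂m₂|JM⟩ ⇒ the coefficient vanishes identically
Racah sum check: Σ_k collapses to 0 ⇒ CG = 0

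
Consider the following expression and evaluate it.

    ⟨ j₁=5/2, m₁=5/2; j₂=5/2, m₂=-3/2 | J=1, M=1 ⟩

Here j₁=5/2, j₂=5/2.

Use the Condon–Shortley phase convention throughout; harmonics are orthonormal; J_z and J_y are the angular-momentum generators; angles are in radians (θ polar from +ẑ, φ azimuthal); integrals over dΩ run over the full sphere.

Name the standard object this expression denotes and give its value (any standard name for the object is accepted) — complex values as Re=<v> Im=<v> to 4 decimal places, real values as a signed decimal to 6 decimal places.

Clebsch–Gordan coefficient, +√(1/7) ≈ +0.377964

This is a Clebsch–Gordan (vector-coupling) coefficient.
j₁+j₂−J=4  J+j₁−j₂=1  J−j₁+j₂=1  j₁+j₂+J+1=7
(j₁±m₁, j₂±m₂, J±M) = (5,0,1,4,2,0)
P² = 576/7
sum k=0..0:
  [0] +1/24 = 1/24
S = 1/24
C² = P²·S² = 1/7 ; C = +0.377964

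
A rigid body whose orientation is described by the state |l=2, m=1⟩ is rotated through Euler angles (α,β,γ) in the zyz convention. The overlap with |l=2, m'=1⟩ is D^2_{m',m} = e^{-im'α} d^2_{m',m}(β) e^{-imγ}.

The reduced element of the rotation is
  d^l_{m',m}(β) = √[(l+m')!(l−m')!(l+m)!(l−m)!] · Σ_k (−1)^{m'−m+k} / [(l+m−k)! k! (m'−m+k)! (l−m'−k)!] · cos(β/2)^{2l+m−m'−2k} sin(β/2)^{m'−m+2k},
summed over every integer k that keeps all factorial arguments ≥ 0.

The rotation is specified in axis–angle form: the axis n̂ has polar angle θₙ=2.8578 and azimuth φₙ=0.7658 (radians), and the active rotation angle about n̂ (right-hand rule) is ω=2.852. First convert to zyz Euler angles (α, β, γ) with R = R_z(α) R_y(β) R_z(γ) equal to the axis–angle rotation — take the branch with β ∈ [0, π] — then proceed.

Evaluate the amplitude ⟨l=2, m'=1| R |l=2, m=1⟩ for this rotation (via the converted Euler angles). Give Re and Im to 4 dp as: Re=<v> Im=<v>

Axis–angle → zyz. n̂ = (sinθₙcosφₙ, sinθₙsinφₙ, cosθₙ) = (+0.201831, +0.194071, -0.960000), ω = 2.8520.
R = I cosω + sinω [n̂]ₓ + (1−cosω) n̂n̂ᵀ gives
  R = [-0.878585, +0.350847, -0.324028; -0.197432, -0.884602, -0.422494; -0.434867, -0.307223, +0.846466]
β = atan2(√(R₁₃²+R₂₃²), R₃₃) = 0.561484; α = atan2(R₂₃, R₁₃) mod 2π = 4.058133; γ = atan2(R₃₂, −R₃₁) mod 2π = 5.668126
Split into d^2_{1,1}(β=0.5615) × two z-phases.
c=cos(0.561484/2)=0.960850, s=sin(0.561484/2)=0.277069; N=√[6·1·6·1]=6.000000
Admissible k: 0..1 (factorial args all ≥0)
  k=0: (−1)^0·6.0000/(6)·0.9609^4·0.2771^0 = +0.852359
  k=1: (−1)^1·6.0000/(2)·0.9609^2·0.2771^2 = -0.212621
d^2_{1,1}(0.5615) = +0.852359 -0.212621 = +0.639738
Phases: e^{-i·(1)·4.0581}=-0.608569+0.793501i, e^{-i·(1)·5.6681}=+0.816739+0.577007i ⇒ D=-0.610884+0.189960i

Re=-0.6109 Im=0.1900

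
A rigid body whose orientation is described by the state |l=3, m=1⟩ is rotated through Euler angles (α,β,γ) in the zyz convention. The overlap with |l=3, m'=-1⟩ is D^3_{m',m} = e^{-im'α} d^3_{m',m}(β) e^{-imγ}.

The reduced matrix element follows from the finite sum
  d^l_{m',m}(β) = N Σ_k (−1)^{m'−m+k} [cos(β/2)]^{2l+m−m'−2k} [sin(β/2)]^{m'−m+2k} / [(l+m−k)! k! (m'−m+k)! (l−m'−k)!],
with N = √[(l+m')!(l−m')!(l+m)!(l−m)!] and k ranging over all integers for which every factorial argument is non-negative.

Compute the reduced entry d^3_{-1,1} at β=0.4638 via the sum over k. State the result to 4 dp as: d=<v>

d^3_{-1,1}(β=0.4638) via the finite sum:
Half-angle: c=0.973231, s=0.229827. N=√(2·24·24·2)=48.000000
The bounds max(0,m−m')=2 and min(l+m,l−m')=4 give 3 terms
  k=2: (−1)^0·48.0000/(8)·0.9732^4·0.2298^2 = +0.284327
  k=3: (−1)^1·48.0000/(6)·0.9732^2·0.2298^4 = -0.021141
  k=4: (−1)^2·48.0000/(48)·0.9732^0·0.2298^6 = +0.000147
d^3_{-1,1}(0.4638) = +0.284327 -0.021141 +0.000147 = +0.263333

d=0.2633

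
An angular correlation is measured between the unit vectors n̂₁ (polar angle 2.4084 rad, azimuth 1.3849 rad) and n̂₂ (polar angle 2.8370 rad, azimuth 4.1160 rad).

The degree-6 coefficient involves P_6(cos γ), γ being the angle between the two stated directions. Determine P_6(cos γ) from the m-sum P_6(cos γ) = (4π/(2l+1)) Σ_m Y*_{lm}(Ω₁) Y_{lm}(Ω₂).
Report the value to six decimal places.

0.303160

Summing Y*_{l m}(θ₁,φ₁)·Y_{l m}(θ₂,φ₂) over m ∈ [−6, 6]; prefactor 4π/(2·6+1) = 0.966644:
  m=-6: (-0.019091+0.038981i) × (+0.000319+0.000149i) = -0.000012+0.000010i  (running Σ = -0.000012+0.000010i)
  m=-5: (-0.133768-0.099870i) × (+0.000616+0.003824i) = +0.000300-0.000573i  (running Σ = +0.000288-0.000563i)
  m=-4: (+0.267259-0.245794i) × (-0.018922+0.017842i) = -0.000672+0.009419i  (running Σ = -0.000384+0.008856i)
  m=-3: (+0.235964+0.378308i) × (-0.114721-0.025458i) = -0.017439-0.049407i  (running Σ = -0.017823-0.040551i)
  m=-2: (-0.152391+0.059421i) × (-0.129198-0.325339i) = +0.039021+0.041902i  (running Σ = +0.021198+0.001350i)
  m=-1: (+0.056951+0.302821i) × (+0.332924-0.490424i) = +0.167471+0.072886i  (running Σ = +0.188668+0.074237i)
  m=0: (-0.265201-0.000000i) × (+0.240256+0.000000i) = -0.063716-0.000000i  (running Σ = +0.124952+0.074237i)
  m=1: (-0.056951+0.302821i) × (-0.332924-0.490424i) = +0.167471-0.072886i  (running Σ = +0.292423+0.001350i)
  m=2: (-0.152391-0.059421i) × (-0.129198+0.325339i) = +0.039021-0.041902i  (running Σ = +0.331444-0.040551i)
  m=3: (-0.235964+0.378308i) × (+0.114721-0.025458i) = -0.017439+0.049407i  (running Σ = +0.314005+0.008856i)
  m=4: (+0.267259+0.245794i) × (-0.018922-0.017842i) = -0.000672-0.009419i  (running Σ = +0.313333-0.000563i)
  m=5: (+0.133768-0.099870i) × (-0.000616+0.003824i) = +0.000300+0.000573i  (running Σ = +0.313633+0.000010i)
  m=6: (-0.019091-0.038981i) × (+0.000319-0.000149i) = -0.000012-0.000010i  (running Σ = +0.313621-0.000000i)
Accumulated sum +0.313621-0.000000i; after 4π/(2l+1) scaling, +0.303160-0.000000i ⇒ P_6 = 0.303160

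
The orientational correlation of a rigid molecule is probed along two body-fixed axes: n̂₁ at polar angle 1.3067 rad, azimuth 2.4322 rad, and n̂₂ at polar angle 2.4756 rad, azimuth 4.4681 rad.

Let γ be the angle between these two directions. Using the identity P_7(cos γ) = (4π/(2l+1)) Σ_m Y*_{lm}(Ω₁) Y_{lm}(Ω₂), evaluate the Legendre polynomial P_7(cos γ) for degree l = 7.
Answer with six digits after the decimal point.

-0.164728

Addition theorem: P_7(cos γ) = (4π/15) Σ_m Y*_{lm}(Ω₁) Y_{lm}(Ω₂), m = −7…7:
  m=-7: Y*=-0.09791 - 0.37813j  Y=0.01702 + 0.00238j  product -0.00076 - 0.00667j
  m=-6: Y*=-0.17404 + 0.35482j  Y=0.00858 + 0.08138j  product -0.03037 - 0.01112j
  m=-5: Y*=-0.03227 + 0.01385j  Y=-0.21844 + 0.07957j  product 0.00595 - 0.00559j
  m=-4: Y*=0.33556 + 0.10528j  Y=-0.23694 - 0.35110j  product -0.04254 - 0.14276j
  m=-3: Y*=-0.04387 - 0.07038j  Y=0.29426 - 0.32692j  product -0.03592 - 0.00637j
  m=-2: Y*=0.04708 - 0.30730j  Y=0.06856 + 0.03645j  product 0.01443 - 0.01935j
  m=-1: Y*=-0.09527 + 0.08179j  Y=0.08936 - 0.35849j  product 0.02081 + 0.04146j
  m=+0: Y*=-0.29621 + 0.00000j  Y=0.20191 + 0.00000j  product -0.05981 + 0.00000j
  m=+1: Y*=0.09527 + 0.08179j  Y=-0.08936 - 0.35849j  product 0.02081 - 0.04146j
  m=+2: Y*=0.04708 + 0.30730j  Y=0.06856 - 0.03645j  product 0.01443 + 0.01935j
  m=+3: Y*=0.04387 - 0.07038j  Y=-0.29426 - 0.32692j  product -0.03592 + 0.00637j
  m=+4: Y*=0.33556 - 0.10528j  Y=-0.23694 + 0.35110j  product -0.04254 + 0.14276j
  m=+5: Y*=0.03227 + 0.01385j  Y=0.21844 + 0.07957j  product 0.00595 + 0.00559j
  m=+6: Y*=-0.17404 - 0.35482j  Y=0.00858 - 0.08138j  product -0.03037 + 0.01112j
  m=+7: Y*=0.09791 - 0.37813j  Y=-0.01702 + 0.00238j  product -0.00076 + 0.00667j
Total Σ_m = -0.19663 - 0.00000j. Multiply by 0.837758: -0.16473 - 0.00000j. P_7(cos γ) = -0.164728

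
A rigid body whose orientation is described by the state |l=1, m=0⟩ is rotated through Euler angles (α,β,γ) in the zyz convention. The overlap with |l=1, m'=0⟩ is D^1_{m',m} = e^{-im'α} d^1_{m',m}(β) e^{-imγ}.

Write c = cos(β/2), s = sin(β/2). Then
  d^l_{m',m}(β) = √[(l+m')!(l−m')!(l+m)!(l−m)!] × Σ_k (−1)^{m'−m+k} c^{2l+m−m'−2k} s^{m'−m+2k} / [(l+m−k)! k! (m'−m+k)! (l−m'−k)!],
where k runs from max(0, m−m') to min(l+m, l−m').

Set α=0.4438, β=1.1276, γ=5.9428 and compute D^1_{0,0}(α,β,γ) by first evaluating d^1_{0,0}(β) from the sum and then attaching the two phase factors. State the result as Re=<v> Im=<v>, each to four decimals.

Re=0.4288 Im=0.0000

Split into d^1_{0,0}(β=1.1276) × two z-phases.
c=cos(1.127600/2)=0.845230, s=sin(1.127600/2)=0.534402; N=√[1·1·1·1]=1.000000
k: max(0,(0)−(0))=0 … min(1+(0),1−(0))=1
  k=0: (−1)^0·1.0000/(1)·0.8452^2·0.5344^0 = +0.714415
  k=1: (−1)^1·1.0000/(1)·0.8452^0·0.5344^2 = -0.285585
d^1_{0,0}(1.1276) = +0.714415 -0.285585 = +0.428829
D = (+1.000000+0.000000i)·(+0.428829)·(+1.000000+0.000000i) = +0.428829+0.000000i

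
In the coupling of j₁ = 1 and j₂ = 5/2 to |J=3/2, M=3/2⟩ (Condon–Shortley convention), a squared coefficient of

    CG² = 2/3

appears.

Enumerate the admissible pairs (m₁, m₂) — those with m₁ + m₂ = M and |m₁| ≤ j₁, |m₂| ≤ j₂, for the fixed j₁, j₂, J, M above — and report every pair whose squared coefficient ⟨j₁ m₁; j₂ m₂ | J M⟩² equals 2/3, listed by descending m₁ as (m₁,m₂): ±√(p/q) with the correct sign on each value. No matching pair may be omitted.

(-1,5/2): +√(2/3)

Admissible pairs with m₁+m₂ = M = 3/2: (-1,5/2), (0,3/2), (1,1/2)
  (m₁,m₂)=(1,1/2): CG² = 1/15, CG = +√(1/15)
  (m₁,m₂)=(0,3/2): CG² = 4/15, CG = −√(4/15)
  (m₁,m₂)=(-1,5/2): CG² = 2/3, CG = +√(2/3)   ← matches the target
Pairs with CG² = 2/3: (-1,5/2): +√(2/3)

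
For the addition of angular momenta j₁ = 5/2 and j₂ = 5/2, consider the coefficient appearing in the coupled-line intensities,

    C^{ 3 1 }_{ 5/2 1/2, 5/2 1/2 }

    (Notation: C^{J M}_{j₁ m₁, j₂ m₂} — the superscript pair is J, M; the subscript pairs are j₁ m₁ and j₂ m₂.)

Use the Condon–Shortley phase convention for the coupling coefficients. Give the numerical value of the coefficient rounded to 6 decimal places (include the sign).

-0.516398

triangle: 2!·3!·3!/9! = 72/362880
(j±m)!: 3!·2!·3!·2!·4!·2! = 6912
prefactor² = (2J+1)·Δ·N² = 48/5
  k=0: +1/(0!·2!·2!·3!·1!·0!) = 1/24
  k=1: −1/(1!·1!·1!·2!·2!·1!) = -1/4
  k=2: +1/(2!·0!·0!·1!·3!·2!) = 1/24
Σ = -1/6  ⇒  CG² = 48/5·(-1/6)² = 4/15
CG = −√(4/15) = -0.516398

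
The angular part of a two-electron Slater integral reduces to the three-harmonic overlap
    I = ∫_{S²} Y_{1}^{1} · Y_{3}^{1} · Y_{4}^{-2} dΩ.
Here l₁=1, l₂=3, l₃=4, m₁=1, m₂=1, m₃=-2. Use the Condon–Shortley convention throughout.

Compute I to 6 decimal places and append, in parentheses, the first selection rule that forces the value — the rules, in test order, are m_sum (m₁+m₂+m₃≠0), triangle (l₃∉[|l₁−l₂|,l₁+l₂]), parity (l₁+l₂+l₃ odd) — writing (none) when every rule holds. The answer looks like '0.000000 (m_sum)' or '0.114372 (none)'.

0.238414 (none)

m-sum 0 ✓  L=8 even ✓  2≤4≤4 ✓
Π(2lᵢ+1) = 3×7×9 = 189
triangle coeff Δ(1,3,4) = 1/252
Σ_t [0,0]: t=0:+1/36 = 1/36
(3j)²=4/63 [(1 3 4; 0 0 0)], sign=+1
Σ_t [0,0]: t=0:+1/96 = 1/96
(3j)²=5/84 [(1 3 4; 1 1 -2)], sign=+1
⇒ 4πI² = 5/7
I = (+1)√(5/7/(4π)) = 0.23841361
No selection rule forces the value: the integral is nonzero (none).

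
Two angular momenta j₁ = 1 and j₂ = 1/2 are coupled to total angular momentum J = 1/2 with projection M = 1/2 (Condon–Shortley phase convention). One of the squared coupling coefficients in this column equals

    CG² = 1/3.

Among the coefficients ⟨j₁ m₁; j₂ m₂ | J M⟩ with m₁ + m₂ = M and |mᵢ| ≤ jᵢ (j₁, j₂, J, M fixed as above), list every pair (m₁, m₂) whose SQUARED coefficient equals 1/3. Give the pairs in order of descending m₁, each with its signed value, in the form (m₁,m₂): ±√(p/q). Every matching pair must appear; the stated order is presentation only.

Admissible pairs with m₁+m₂ = M = 1/2: (0,1/2), (1,-1/2)
  (m₁,m₂)=(1,-1/2): CG² = 2/3, CG = +√(2/3)
  (m₁,m₂)=(0,1/2): CG² = 1/3, CG = −√(1/3)   ← matches the target
Pairs with CG² = 1/3: (0,1/2): −√(1/3)

(0,1/2): −√(1/3)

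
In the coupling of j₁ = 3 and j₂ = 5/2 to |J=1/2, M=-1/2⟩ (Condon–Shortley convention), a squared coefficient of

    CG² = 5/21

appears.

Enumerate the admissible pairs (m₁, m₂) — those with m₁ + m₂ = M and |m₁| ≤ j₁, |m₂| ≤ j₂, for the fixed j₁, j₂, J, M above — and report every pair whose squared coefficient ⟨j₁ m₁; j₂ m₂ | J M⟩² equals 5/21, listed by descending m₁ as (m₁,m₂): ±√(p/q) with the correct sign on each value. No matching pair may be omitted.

(-2,3/2): +√(5/21)

Admissible pairs with m₁+m₂ = M = -1/2: (-3,5/2), (-2,3/2), (-1,1/2), (0,-1/2), (1,-3/2), (2,-5/2)
  (m₁,m₂)=(2,-5/2): CG² = 1/21, CG = +√(1/21)
  (m₁,m₂)=(1,-3/2): CG² = 2/21, CG = −√(2/21)
  (m₁,m₂)=(0,-1/2): CG² = 1/7, CG = +√(1/7)
  (m₁,m₂)=(-1,1/2): CG² = 4/21, CG = −√(4/21)
  (m₁,m₂)=(-2,3/2): CG² = 5/21, CG = +√(5/21)   ← matches the target
  (m₁,m₂)=(-3,5/2): CG² = 2/7, CG = −√(2/7)
Pairs with CG² = 5/21: (-2,3/2): +√(5/21)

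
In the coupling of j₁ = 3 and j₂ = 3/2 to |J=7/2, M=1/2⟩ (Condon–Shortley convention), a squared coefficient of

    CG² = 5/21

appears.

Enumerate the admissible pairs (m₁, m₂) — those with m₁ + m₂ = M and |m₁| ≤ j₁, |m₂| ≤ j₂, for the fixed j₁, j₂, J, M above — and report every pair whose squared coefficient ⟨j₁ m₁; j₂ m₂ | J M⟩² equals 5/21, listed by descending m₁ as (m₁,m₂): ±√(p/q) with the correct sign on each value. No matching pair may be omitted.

(2,-3/2): +√(5/21)

Admissible pairs with m₁+m₂ = M = 1/2: (-1,3/2), (0,1/2), (1,-1/2), (2,-3/2)
  (m₁,m₂)=(2,-3/2): CG² = 5/21, CG = +√(5/21)   ← matches the target
  (m₁,m₂)=(1,-1/2): CG² = 2/7, CG = +√(2/7)
  (m₁,m₂)=(0,1/2): CG² = 2/21, CG = −√(2/21)
  (m₁,m₂)=(-1,3/2): CG² = 8/21, CG = −√(8/21)
Pairs with CG² = 5/21: (2,-3/2): +√(5/21)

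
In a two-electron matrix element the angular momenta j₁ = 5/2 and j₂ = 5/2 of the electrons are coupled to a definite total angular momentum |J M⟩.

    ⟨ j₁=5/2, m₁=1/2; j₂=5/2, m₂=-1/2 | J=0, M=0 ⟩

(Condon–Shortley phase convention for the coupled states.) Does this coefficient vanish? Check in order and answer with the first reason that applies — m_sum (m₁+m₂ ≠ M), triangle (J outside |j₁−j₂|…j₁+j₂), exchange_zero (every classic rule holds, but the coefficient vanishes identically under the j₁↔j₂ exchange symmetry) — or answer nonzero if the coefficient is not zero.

m-sum: m₁+m₂ = 1/2+(-1/2) = 0, M = 0  ✓
triangle: |j₁−j₂| = 0 ≤ J = 0 ≤ j₁+j₂ = 5  ✓
exchange: j₁≠j₂ or m₁≠m₂ — the exchange symmetry imposes no constraint here
value check: CG = +√(1/6) = +0.408248 ≠ 0

nonzero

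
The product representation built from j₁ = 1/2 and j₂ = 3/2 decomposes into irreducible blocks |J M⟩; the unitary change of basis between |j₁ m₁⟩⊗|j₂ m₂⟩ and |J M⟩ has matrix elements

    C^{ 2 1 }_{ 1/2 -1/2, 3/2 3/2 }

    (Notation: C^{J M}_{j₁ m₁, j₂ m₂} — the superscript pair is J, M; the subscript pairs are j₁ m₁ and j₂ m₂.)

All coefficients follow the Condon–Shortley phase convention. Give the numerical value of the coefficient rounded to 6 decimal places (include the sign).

+√(1/4) ≈ +0.500000

triangle: 0!·1!·3!/5! = 6/120
(j±m)!: 0!·1!·3!·0!·3!·1! = 36
prefactor² = (2J+1)·Δ·N² = 9
  k=0: +1/(0!·0!·1!·3!·0!·0!) = 1/6
Σ = 1/6  ⇒  CG² = 9·(1/6)² = 1/4
CG = +√(1/4) = +0.500000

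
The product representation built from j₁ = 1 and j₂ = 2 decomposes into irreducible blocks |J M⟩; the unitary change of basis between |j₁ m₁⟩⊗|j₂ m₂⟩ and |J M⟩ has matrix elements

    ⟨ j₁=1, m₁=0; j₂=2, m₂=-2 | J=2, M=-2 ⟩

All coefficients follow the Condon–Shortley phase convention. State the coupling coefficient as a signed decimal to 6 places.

triangle: 1!*1!*3!/6! = 6/720
(j±m)!: 1!*1!*0!*4!*0!*4! = 576
prefactor² = (2J+1)*Δ*N² = 24
  k=0: +1/(0!*1!*1!*0!*0!*3!) = 1/6
Σ = 1/6  ⇒  CG² = 24*(1/6)² = 2/3
CG = +√(2/3) = +0.816497

+√(2/3) ≈ +0.816497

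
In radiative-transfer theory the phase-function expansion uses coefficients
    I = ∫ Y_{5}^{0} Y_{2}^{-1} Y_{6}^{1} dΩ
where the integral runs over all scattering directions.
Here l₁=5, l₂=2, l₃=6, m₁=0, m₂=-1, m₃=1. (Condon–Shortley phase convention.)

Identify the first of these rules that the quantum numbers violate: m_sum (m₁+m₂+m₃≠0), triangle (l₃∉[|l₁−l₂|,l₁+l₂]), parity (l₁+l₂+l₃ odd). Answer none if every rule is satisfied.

Σmᵢ = 0  ✓
l₃∈[|l₁−l₂|,l₁+l₂]=[3,7], have l₃=6  ✓
Σlᵢ = 13 ⇒ odd  ✗

parity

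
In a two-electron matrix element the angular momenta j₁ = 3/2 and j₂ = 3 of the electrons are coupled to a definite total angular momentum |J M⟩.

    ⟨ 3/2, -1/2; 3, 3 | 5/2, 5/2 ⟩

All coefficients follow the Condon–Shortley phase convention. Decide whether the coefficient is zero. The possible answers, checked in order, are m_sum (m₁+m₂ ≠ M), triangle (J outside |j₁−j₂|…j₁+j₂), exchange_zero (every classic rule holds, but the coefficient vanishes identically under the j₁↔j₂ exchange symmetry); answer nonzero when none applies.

nonzero

m-sum: m₁+m₂ = -1/2+3 = 5/2, M = 5/2  ✓
triangle: |j₁−j₂| = 3/2 ≤ J = 5/2 ≤ j₁+j₂ = 9/2  ✓
exchange: j₁≠j₂ or m₁≠m₂ — the exchange symmetry imposes no constraint here
value check: CG = +√(15/28) = +0.731925 ≠ 0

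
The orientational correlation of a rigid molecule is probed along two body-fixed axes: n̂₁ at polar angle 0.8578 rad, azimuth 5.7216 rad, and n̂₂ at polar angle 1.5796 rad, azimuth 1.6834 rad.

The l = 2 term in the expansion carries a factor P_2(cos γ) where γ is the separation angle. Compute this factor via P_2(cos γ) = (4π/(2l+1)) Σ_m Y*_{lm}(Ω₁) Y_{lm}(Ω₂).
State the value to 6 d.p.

Summing Y*_{l m}(θ₁,φ₁)·Y_{l m}(θ₂,φ₂) over m ∈ [−2, 2]; prefactor 4π/(2·2+1) = 2.513274:
  m=-2: Y*=(0.095657, -0.199232)  Y=(-0.376491, 0.086252)  product (-0.018830, 0.083260)
  m=-1: Y*=(0.323525, -0.203549)  Y=(0.000764, 0.006758)  product (0.001623, 0.002031)
  m=+0: Y*=(0.089430, -0.000000)  Y=(-0.315318, 0.000000)  product (-0.028199, 0.000000)
  m=+1: Y*=(-0.323525, -0.203549)  Y=(-0.000764, 0.006758)  product (0.001623, -0.002031)
  m=+2: Y*=(0.095657, 0.199232)  Y=(-0.376491, -0.086252)  product (-0.018830, -0.083260)
Accumulated sum (-0.062613, 0.000000); after 4π/(2l+1) scaling, (-0.157365, 0.000000) ⇒ P_2 = -0.157365

-0.157365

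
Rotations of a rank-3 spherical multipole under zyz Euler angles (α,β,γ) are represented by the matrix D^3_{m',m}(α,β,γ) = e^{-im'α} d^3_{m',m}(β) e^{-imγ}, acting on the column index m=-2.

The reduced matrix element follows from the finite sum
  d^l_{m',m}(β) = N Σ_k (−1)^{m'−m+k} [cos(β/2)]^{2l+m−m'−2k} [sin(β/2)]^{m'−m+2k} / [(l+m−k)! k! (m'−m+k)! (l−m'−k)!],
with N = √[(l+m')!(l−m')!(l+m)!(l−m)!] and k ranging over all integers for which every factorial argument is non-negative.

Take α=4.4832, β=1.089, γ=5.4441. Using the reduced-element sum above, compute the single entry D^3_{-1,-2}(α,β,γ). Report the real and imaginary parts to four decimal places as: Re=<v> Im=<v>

Split into d^3_{-1,-2}(β=1.0890) × two z-phases.
c=cos(1.089000/2)=0.855386, s=sin(1.089000/2)=0.517990; N=√[2·24·1·120]=75.894664
k: max(0,(-2)−(-1))=0 … min(3+(-2),3−(-1))=1
  k=0: (−1)^1·75.8947/(24)·0.8554^5·0.5180^1 = -0.750125
  k=1: (−1)^2·75.8947/(12)·0.8554^3·0.5180^3 = +0.550151
d^3_{-1,-2}(1.0890) = -0.750125 +0.550151 = -0.199973
D = (-0.227188-0.973851i)·(-0.199973)·(-0.107168-0.994241i) = +0.188754-0.066040i

Re=0.1888 Im=-0.0660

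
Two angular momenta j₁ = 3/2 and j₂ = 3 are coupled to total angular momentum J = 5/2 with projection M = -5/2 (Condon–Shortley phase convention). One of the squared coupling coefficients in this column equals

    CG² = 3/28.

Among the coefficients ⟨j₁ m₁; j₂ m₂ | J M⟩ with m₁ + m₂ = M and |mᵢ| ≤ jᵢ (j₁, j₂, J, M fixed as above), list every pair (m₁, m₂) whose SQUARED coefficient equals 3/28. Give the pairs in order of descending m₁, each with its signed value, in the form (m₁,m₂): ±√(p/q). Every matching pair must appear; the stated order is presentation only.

(-3/2,-1): +√(3/28)

Admissible pairs with m₁+m₂ = M = -5/2: (-3/2,-1), (-1/2,-2), (1/2,-3)
  (m₁,m₂)=(1/2,-3): CG² = 15/28, CG = +√(15/28)
  (m₁,m₂)=(-1/2,-2): CG² = 5/14, CG = −√(5/14)
  (m₁,m₂)=(-3/2,-1): CG² = 3/28, CG = +√(3/28)   ← matches the target
Pairs with CG² = 3/28: (-3/2,-1): +√(3/28)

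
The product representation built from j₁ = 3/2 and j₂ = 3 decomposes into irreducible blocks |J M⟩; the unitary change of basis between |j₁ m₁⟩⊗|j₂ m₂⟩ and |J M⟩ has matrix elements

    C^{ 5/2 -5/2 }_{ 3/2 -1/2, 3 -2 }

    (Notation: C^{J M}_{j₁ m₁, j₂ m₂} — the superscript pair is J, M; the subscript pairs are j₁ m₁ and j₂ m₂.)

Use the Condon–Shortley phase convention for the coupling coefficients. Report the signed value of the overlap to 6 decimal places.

-0.597614

√[6·2!1!4!/8! · 1!2!1!5!0!5!] = √(1440/7)
  +(−1)^1/∏(1,1,1,0,0,4)! = -1/24  (running -1/24)
⟨..|..⟩ = √(1440/7)·(-1/24) = -0.597614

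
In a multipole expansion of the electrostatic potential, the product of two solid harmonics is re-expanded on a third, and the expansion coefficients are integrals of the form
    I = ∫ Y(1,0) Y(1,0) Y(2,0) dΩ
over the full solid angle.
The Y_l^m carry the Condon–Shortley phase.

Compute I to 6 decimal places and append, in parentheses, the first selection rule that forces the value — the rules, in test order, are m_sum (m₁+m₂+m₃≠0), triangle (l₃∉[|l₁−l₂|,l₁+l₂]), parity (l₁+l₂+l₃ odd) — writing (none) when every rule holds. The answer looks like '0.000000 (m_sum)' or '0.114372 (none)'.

0.252313 (none)

m-sum 0 ✓  L=4 even ✓  0≤2≤2 ✓
Π(2lᵢ+1) = 3×3×5 = 45
triangle coeff Δ(1,1,2) = 1/30
Σ_t [0,0]: t=0:+1/1 = 1/1
(3j)²=2/15 [(1 1 2; 0 0 0)], sign=+1
(m-triple is (0,0,0) — same symbol as above.)
⇒ 4πI² = 4/5
I = (+1)√(4/5/(4π)) = 0.25231325
No selection rule forces the value: the integral is nonzero (none).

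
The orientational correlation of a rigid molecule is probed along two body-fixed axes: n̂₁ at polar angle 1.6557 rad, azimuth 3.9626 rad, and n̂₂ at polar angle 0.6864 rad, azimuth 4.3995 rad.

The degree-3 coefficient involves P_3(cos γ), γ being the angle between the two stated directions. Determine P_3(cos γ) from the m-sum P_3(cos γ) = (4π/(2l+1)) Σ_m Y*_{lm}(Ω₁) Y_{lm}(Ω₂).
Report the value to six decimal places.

-0.434877

Term-by-term m-sum for l=3 (normalisation 4π/7 = 1.795196):
  term(m=-3) = 0.01127 - 0.04236j   from Y*(Ω₁)=0.32130 - 0.25906j, Y(Ω₂)=0.08568 - 0.06275j
  term(m=-2) = -0.01754 + 0.02095j   from Y*(Ω₁)=0.00612 - 0.08582j, Y(Ω₂)=-0.25735 - 0.18598j
  term(m=-1) = -0.11475 + 0.05359j   from Y*(Ω₁)=0.21156 + 0.22719j, Y(Ω₂)=-0.12557 + 0.38814j
  term(m=+0) = -0.00022 + 0.00000j   from Y*(Ω₁)=0.09380 + 0.00000j, Y(Ω₂)=-0.00238 + 0.00000j
  term(m=+1) = -0.11475 - 0.05359j   from Y*(Ω₁)=-0.21156 + 0.22719j, Y(Ω₂)=0.12557 + 0.38814j
  term(m=+2) = -0.01754 - 0.02095j   from Y*(Ω₁)=0.00612 + 0.08582j, Y(Ω₂)=-0.25735 + 0.18598j
  term(m=+3) = 0.01127 + 0.04236j   from Y*(Ω₁)=-0.32130 - 0.25906j, Y(Ω₂)=-0.08568 - 0.06275j
Total Σ_m = -0.24225 + 0.00000j. Multiply by 1.795196: -0.43488 + 0.00000j. P_3(cos γ) = -0.434877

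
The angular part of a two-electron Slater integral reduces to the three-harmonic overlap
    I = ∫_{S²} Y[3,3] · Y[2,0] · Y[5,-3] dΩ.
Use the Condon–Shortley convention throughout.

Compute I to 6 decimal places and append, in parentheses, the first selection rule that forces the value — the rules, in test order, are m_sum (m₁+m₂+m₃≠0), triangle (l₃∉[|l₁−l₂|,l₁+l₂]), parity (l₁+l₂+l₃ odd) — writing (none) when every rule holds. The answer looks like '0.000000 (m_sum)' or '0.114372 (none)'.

m-sum 0 ✓  L=10 even ✓  1≤5≤5 ✓
Π(2lᵢ+1) = 7×5×11 = 385
triangle coeff Δ(3,2,5) = 1/2310
Σ_t [0,0]: t=0:+1/144 = 1/144
(3j)²=10/231 [(3 2 5; 0 0 0)], sign=-1
Σ_t [0,0]: t=0:+1/2880 = 1/2880
(3j)²=2/165 [(3 2 5; 3 0 -3)], sign=+1
⇒ 4πI² = 20/99
I = (-1)√(20/99/(4π)) = -0.12679218
No selection rule forces the value: the integral is nonzero (none).

-0.126792 (none)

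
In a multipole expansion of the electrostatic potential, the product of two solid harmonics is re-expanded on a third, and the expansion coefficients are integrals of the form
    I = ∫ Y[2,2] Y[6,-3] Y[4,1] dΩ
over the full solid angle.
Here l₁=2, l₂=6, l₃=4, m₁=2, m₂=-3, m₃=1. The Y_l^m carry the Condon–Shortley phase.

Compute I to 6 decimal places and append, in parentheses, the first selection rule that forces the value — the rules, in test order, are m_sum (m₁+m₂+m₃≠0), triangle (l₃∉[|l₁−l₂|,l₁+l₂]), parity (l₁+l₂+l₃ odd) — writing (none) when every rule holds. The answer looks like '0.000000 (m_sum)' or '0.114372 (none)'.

Checks pass: Σm=0; 12 even; l₃=4∈[4,8].
(2·2+1)(2·6+1)(2·4+1) = 585
Δ: 4! 0! 8! / 13! → 1/6435
sum: t=2:+1/2304 = 1/2304
3j²(2 6 4; 0 0 0) = Δ·Π!·Σ² = 5/143  (sign +1)
sum: t=0:+1/17280 = 1/17280
3j²(2 6 4; 2 -3 1) = Δ·Π!·Σ² = 14/715  (sign -1)
combine: 4πI² = 585·5/143·14/715 = 630/1573
take √, sign -1: I = -0.17852580
No selection rule forces the value: the integral is nonzero (none).

-0.178526 (none)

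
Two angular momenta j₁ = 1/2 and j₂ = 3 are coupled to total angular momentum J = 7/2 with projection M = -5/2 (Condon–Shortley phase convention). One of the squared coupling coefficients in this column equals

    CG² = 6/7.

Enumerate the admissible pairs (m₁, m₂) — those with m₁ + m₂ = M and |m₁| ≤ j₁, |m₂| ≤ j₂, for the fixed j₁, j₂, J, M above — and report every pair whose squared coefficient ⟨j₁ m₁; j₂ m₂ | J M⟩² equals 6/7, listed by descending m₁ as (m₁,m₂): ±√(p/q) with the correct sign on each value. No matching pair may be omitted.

Admissible pairs with m₁+m₂ = M = -5/2: (-1/2,-2), (1/2,-3)
  (m₁,m₂)=(1/2,-3): CG² = 1/7, CG = +√(1/7)
  (m₁,m₂)=(-1/2,-2): CG² = 6/7, CG = +√(6/7)   ← matches the target
Pairs with CG² = 6/7: (-1/2,-2): +√(6/7)

(-1/2,-2): +√(6/7)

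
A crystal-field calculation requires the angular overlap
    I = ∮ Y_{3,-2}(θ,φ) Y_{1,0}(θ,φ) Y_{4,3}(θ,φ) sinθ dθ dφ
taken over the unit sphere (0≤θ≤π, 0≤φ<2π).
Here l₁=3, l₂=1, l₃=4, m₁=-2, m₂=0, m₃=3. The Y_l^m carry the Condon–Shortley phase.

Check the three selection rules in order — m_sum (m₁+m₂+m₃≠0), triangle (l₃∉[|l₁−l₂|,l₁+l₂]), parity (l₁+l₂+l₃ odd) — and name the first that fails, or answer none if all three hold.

m₁+m₂+m₃ = -2 + 0 + 3 = 1  ✗
triangle: |3−1|=2 ≤ l₃=4 ≤ 3+1=4
parity: l₁+l₂+l₃ = 8 is even

m_sum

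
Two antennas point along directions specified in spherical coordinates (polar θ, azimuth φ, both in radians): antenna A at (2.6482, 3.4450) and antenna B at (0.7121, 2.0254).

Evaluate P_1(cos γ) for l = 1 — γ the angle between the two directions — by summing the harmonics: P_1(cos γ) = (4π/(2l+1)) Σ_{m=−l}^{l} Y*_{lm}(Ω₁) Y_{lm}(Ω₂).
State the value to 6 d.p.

Addition theorem: P_1(cos γ) = (4π/3) Σ_m Y*_{lm}(Ω₁) Y_{lm}(Ω₂), m = −1…1:
  [-1]  conj(Y_{1,-1})(Ω₁) = -0.156158-0.048889i ; Y_{1,-1}(Ω₂) = -0.099130-0.202826i ; Δ = +0.005564+0.036519i
  [+0]  conj(Y_{1,0})(Ω₁) = -0.430327-0.000000i ; Y_{1,0}(Ω₂) = +0.369868+0.000000i ; Δ = -0.159164-0.000000i
  [+1]  conj(Y_{1,1})(Ω₁) = +0.156158-0.048889i ; Y_{1,1}(Ω₂) = +0.099130-0.202826i ; Δ = +0.005564-0.036519i
Σ over m = -0.148036+0.000000i; ×(4π/3) → -0.620093+0.000000i. Real part: -0.620093

-0.620093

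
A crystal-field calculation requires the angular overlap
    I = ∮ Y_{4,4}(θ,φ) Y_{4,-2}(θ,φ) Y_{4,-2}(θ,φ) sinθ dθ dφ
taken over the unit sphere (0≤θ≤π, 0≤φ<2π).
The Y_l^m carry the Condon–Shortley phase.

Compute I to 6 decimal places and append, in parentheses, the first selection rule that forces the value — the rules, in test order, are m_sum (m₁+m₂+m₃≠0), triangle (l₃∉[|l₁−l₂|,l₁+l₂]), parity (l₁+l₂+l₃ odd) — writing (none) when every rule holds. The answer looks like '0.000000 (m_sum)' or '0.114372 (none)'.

Rules hold: Σm=0, L=12 even, 0≤4≤8.
N = 9·9·9 = 729
Δ = 4!·4!·4!/13! = 1/450450
Racah Σ t=0..4: t=0:+1/13824 t=1:−1/216 t=2:+1/64 t=3:−1/216 t=4:+1/13824 = 5/768
⇒ 3j(4 4 4; 0 0 0)² = 18/1001, sgn +1
Racah Σ t=0..0: t=0:+1/2304 = 1/2304
⇒ 3j(4 4 4; 4 -2 -2)² = 5/143, sgn +1
4πI² = N·(3j₀)²·(3jₘ)² = 65610/143143
I = +1·√(0.458353/4π) = 0.19098314
No selection rule forces the value: the integral is nonzero (none).

0.190983 (none)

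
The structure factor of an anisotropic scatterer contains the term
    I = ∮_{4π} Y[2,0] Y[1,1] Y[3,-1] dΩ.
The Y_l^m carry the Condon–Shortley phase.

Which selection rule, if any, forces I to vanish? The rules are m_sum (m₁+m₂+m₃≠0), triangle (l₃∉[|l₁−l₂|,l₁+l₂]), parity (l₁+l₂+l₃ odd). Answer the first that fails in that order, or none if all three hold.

none

Σmᵢ = 0  ✓
l₃∈[|l₁−l₂|,l₁+l₂]=[1,3], have l₃=3  ✓
Σlᵢ = 6 ⇒ even  ✓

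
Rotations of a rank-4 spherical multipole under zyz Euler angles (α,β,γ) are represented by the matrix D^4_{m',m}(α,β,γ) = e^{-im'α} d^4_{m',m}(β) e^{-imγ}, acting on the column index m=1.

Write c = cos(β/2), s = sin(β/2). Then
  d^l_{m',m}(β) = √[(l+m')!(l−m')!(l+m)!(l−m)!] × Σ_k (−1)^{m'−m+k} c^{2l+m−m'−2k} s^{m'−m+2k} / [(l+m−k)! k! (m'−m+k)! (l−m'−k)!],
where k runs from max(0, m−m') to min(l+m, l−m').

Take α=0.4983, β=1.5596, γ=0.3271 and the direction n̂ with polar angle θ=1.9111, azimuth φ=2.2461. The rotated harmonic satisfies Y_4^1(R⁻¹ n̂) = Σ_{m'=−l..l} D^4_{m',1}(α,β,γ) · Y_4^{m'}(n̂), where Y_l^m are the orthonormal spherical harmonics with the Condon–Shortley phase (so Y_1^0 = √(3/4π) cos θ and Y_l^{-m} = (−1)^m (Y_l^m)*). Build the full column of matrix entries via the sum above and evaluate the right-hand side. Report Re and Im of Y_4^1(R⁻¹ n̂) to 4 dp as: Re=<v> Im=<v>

Re=-0.1376 Im=-0.1735

Need the full column D^4_{m',1} for m'=−4..4 at α=0.4983, β=1.5596, γ=0.3271.
cos(β/2)=0.711054, sin(β/2)=0.703137
d^4_{-4,1}: single k=5 term ⇒ +0.462384;  D = -0.044000+0.460285i
d^4_{-3,1}: k∈[4..5] ⇒ +0.826590 -0.484971 = +0.341619;  D = +0.133975+0.314251i
d^4_{-2,1}: k∈[3..5] ⇒ +0.893611 -1.310735 +0.256342 = -0.160781;  D = -0.126074-0.099780i
d^4_{-1,1}: k∈[2..5] ⇒ +0.638993 -1.874530 +0.916510 -0.059748 = -0.378774;  D = -0.373237-0.064530i
d^4_{0,1}: k∈[1..4] ⇒ +0.288984 -1.695509 +1.657963 -0.270208 = -0.018770;  D = -0.017775+0.006031i
d^4_{1,1}: k∈[0..3] ⇒ +0.065346 -0.958490 +1.874530 -0.611007 = +0.370380;  D = +0.251215-0.272162i
d^4_{2,1}: k∈[0..2] ⇒ -0.274154 +1.340417 -0.873823 = +0.192440;  D = +0.047069-0.186595i
d^4_{3,1}: k∈[0..1] ⇒ +0.507185 -0.826590 = -0.319405;  D = +0.079394+0.309380i
d^4_{4,1}: single k=0 term ⇒ -0.472855;  D = +0.322144+0.346142i
Y_4^{m'}(θ=1.9111,φ=2.2461) and Σ D·Y over m':
  (-0.0440+0.4603i)·(-0.3161-0.1490i)  (+0.1340+0.3143i)·(-0.3143+0.1538i)  (-0.1261-0.0998i)·(+0.0143-0.0639i)  (-0.3732-0.0645i)·(-0.2066-0.2579i)  (-0.0178+0.0060i)·(+0.0098+0.0000i)  (+0.2512-0.2722i)·(+0.2066-0.2579i)  (+0.0471-0.1866i)·(+0.0143+0.0639i)  (+0.0794+0.3094i)·(+0.3143+0.1538i)  (+0.3221+0.3461i)·(-0.3161+0.1490i)
Y_4^1(R⁻¹ n̂) = -0.137600-0.173469i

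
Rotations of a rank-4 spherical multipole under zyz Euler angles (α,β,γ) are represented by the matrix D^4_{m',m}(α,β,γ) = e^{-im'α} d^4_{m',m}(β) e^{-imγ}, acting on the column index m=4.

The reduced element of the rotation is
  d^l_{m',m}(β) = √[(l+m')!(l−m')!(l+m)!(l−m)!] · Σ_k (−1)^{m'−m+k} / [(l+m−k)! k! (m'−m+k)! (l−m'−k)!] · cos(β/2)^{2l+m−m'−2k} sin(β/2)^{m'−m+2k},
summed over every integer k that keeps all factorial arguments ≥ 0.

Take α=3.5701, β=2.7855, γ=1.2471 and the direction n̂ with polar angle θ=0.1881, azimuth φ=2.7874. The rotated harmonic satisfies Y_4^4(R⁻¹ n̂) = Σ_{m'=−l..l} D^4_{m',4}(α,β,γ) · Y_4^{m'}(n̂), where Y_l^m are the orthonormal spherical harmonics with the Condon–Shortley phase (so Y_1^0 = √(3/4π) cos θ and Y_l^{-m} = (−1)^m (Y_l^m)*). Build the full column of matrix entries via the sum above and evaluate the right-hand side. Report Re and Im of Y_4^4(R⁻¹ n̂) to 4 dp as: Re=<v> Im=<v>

Need the full column D^4_{m',4} for m'=−4..4 at α=3.5701, β=2.7855, γ=1.2471.
cos(β/2)=0.177107, sin(β/2)=0.984192
d^4_{-4,4}: single k=8 term ⇒ +0.880313;  D = -0.872565+0.116543i
d^4_{-3,4}: single k=7 term ⇒ +0.448062;  D = +0.379317-0.238492i
d^4_{-2,4}: single k=6 term ⇒ +0.150844;  D = -0.082793+0.126093i
d^4_{-1,4}: single k=5 term ⇒ +0.038388;  D = +0.005831-0.037943i
d^4_{0,4}: single k=4 term ⇒ +0.007723;  D = +0.002105+0.007431i
d^4_{1,4}: single k=3 term ⇒ +0.001243;  D = -0.000805-0.000947i
d^4_{2,4}: single k=2 term ⇒ +0.000158;  D = +0.000143+0.000067i
d^4_{3,4}: single k=1 term ⇒ +0.000015;  D = -0.000015-0.000000i
d^4_{4,4}: single k=0 term ⇒ +0.000001;  D = +0.000001-0.000000i
Y_4^{m'}(θ=0.1881,φ=2.7874) and Σ D·Y over m':
  (-0.8726+0.1165i)·(+0.0001+0.0005i)  (+0.3793-0.2385i)·(-0.0039-0.0070i)  (-0.0828+0.1261i)·(+0.0511+0.0438i)  (+0.0058-0.0379i)·(-0.3061-0.1132i)  (+0.0021+0.0074i)·(+0.7029+0.0000i)  (-0.0008-0.0009i)·(+0.3061-0.1132i)  (+0.0001+0.0001i)·(+0.0511-0.0438i)  (-0.0000-0.0000i)·(+0.0039-0.0070i)  (+0.0000-0.0000i)·(+0.0001-0.0005i)
Y_4^4(R⁻¹ n̂) = -0.017993+0.016607i

Re=-0.0180 Im=0.0166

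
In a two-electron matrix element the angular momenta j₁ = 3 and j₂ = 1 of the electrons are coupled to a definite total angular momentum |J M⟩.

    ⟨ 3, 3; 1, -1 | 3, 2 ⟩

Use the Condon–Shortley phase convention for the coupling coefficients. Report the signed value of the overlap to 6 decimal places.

j₁+j₂−J=1  J+j₁−j₂=5  J−j₁+j₂=1  j₁+j₂+J+1=8
(j₁±m₁, j₂±m₂, J±M) = (6,0,0,2,5,1)
P² = 3600
sum k=0..0:
  [0] +1/120 = 1/120
S = 1/120
C² = P²·S² = 1/4 ; C = +0.500000

+√(1/4) ≈ +0.500000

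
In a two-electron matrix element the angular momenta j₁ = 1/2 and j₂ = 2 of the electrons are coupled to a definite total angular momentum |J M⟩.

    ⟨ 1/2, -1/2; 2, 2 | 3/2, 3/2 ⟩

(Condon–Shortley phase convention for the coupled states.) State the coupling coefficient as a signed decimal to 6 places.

√[4·1!0!3!/5! · 0!1!4!0!3!0!] = √(144/5)
  +(−1)^1/∏(1,0,0,3,0,0)! = -1/6  (running -1/6)
⟨..|..⟩ = √(144/5)·(-1/6) = -0.894427

−√(4/5) ≈ -0.894427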